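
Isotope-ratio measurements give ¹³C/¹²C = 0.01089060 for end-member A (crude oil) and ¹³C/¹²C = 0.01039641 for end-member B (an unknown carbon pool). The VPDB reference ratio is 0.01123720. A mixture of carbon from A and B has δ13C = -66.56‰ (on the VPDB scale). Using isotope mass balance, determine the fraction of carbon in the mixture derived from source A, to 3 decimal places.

0.188

δ_A = (0.01089060/0.01123720 − 1)×1000 = (0.969156 − 1)×1000 = -30.844‰
δ_B = (0.01039641/0.01123720 − 1)×1000 = (0.925178 − 1)×1000 = -74.822‰
f_A = (δ_mix − δ_B)/(δ_A − δ_B) = (-66.56 − (-74.822))/(-30.844 − (-74.822))
f_A = 8.262 / 43.978 = 0.1879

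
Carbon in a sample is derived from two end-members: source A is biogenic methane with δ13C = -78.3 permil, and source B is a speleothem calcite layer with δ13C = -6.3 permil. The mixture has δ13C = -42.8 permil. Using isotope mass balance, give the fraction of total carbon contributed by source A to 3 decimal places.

δ_mix = f_A·δ_A + (1 − f_A)·δ_B  ⇒  f_A = (δ_mix − δ_B)/(δ_A − δ_B)
f_A = (-42.8 − (-6.3)) / (-78.3 − (-6.3))
f_A = -36.5 / -72.0 = 0.5069

0.507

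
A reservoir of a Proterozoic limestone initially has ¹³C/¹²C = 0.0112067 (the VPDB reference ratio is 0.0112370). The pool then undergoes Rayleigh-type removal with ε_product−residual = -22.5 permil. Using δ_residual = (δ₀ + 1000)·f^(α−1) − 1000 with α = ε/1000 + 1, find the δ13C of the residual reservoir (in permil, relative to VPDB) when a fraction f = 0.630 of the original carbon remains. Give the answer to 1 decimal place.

7.7 permil

δ₀ = (0.0112067/0.0112370 − 1)×1000 = (0.997304 − 1)×1000 = -2.696 permil
α − 1 = ε/1000 = -0.0225
f^(α−1) = 0.630^(-0.0225) = 1.010450
δ_res = (-2.696 + 1000) × 1.010450 − 1000 = 1007.725 − 1000 = 7.73 permil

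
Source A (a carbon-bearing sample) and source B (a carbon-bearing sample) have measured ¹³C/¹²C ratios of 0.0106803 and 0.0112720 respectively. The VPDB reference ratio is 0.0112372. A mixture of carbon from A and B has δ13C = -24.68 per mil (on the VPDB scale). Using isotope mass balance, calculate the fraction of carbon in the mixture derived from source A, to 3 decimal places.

0.528

δ_A = (0.0106803/0.0112372 − 1)×1000 = (0.950441 − 1)×1000 = -49.559 per mil
δ_B = (0.0112720/0.0112372 − 1)×1000 = (1.003097 − 1)×1000 = 3.097 per mil
f_A = (δ_mix − δ_B)/(δ_A − δ_B) = (-24.68 − (3.097))/(-49.559 − (3.097))
f_A = -27.777 / -52.655 = 0.5275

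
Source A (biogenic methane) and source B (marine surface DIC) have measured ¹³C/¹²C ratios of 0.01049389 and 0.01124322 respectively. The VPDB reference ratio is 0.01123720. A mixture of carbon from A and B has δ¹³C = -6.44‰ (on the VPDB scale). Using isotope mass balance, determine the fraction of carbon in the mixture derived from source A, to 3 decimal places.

0.105

δ_A = (0.01049389/0.01123720 − 1)×1000 = (0.933853 − 1)×1000 = -66.147‰
δ_B = (0.01124322/0.01123720 − 1)×1000 = (1.000536 − 1)×1000 = 0.536‰
f_A = (δ_mix − δ_B)/(δ_A − δ_B) = (-6.44 − (0.536))/(-66.147 − (0.536))
f_A = -6.976 / -66.683 = 0.1046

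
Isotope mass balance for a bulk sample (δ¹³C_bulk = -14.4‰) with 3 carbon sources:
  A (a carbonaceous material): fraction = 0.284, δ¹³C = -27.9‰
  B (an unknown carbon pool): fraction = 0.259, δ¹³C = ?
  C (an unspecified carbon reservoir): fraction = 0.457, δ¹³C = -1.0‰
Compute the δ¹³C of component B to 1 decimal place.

Isotope mass balance: δ_bulk = Σ fᵢ·δᵢ.
-14.4 = 0.284×(-27.9) + 0.259×δ_B + 0.457×(-1.0)
0.259·δ_B = -14.4 − (-8.381) = -6.019
δ_B = -6.019 / 0.259 = -23.24‰

-23.2‰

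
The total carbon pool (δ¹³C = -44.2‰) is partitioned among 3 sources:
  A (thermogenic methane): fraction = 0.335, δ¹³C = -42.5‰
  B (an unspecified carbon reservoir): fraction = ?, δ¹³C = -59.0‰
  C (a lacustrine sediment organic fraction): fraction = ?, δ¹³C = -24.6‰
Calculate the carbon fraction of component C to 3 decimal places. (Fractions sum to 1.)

0.270

Let f_C and f_B be the unknown fractions; fractions sum to 1 so f_C + f_B = 0.665.
Mass balance: Σ fᵢ·δᵢ = δ_bulk ⇒ f_C·(-24.6) + f_B·(-59.0) = -44.2 − (-14.238) = -29.963
Substitute f_B = 0.665 − f_C:
f_C·(-24.6 − -59.0) = -29.963 − 0.665×(-59.0) = 9.272
f_C = 9.272 / 34.4 = 0.2695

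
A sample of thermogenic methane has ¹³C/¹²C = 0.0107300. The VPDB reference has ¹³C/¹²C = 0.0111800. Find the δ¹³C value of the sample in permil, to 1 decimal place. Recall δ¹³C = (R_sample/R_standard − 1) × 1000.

-40.3 permil

δ¹³C = (R_sample / R_standard − 1) × 1000
R_sample / R_standard = 0.0107300 / 0.0111800 = 0.959750
δ¹³C = (0.959750 − 1) × 1000 = -40.25 permil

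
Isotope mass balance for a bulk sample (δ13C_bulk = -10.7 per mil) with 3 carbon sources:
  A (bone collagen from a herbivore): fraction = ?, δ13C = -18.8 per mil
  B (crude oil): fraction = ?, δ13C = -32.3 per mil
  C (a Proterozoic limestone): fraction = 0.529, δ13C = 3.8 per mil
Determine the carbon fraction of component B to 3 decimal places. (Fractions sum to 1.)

Let f_B and f_A be the unknown fractions; fractions sum to 1 so f_B + f_A = 0.471.
Mass balance: Σ fᵢ·δᵢ = δ_bulk ⇒ f_B·(-32.3) + f_A·(-18.8) = -10.7 − (2.010) = -12.710
Substitute f_A = 0.471 − f_B:
f_B·(-32.3 − -18.8) = -12.710 − 0.471×(-18.8) = -3.855
f_B = -3.855 / -13.5 = 0.2856

0.286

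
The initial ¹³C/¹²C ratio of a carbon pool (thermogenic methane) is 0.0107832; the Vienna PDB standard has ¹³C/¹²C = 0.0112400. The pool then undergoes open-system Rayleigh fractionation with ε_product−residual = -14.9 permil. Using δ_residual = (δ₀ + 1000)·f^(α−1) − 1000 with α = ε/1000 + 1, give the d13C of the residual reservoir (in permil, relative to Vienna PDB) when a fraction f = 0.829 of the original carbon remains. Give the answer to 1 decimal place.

-38.0 permil

δ₀ = (0.0107832/0.0112400 − 1)×1000 = (0.959359 − 1)×1000 = -40.641 permil
α − 1 = ε/1000 = -0.0149
f^(α−1) = 0.829^(-0.0149) = 1.002798
δ_res = (-40.641 + 1000) × 1.002798 − 1000 = 962.044 − 1000 = -37.96 permil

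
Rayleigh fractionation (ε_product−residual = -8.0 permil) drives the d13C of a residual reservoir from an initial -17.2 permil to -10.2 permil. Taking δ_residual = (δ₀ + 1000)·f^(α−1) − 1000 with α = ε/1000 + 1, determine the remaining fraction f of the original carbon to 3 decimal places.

0.412

α − 1 = ε/1000 = -0.0080
(δ_res + 1000)/(δ₀ + 1000) = (-10.2 + 1000)/(-17.2 + 1000) = 989.8/982.8 = 1.007123
f = 1.007123^(1/-0.0080) = exp(ln(1.007123)/-0.0080) = exp(0.00710/-0.0080)
f = exp(-0.8872) = 0.4118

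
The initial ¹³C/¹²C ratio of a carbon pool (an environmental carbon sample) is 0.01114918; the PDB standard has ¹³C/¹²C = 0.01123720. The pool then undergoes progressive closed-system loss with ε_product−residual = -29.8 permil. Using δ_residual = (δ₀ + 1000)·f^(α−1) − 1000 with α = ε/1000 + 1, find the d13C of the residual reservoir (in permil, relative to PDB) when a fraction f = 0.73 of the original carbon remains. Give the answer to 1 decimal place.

1.5 permil

δ₀ = (0.01114918/0.01123720 − 1)×1000 = (0.992167 − 1)×1000 = -7.833 permil
α − 1 = ε/1000 = -0.0298
f^(α−1) = 0.73^(-0.0298) = 1.009422
δ_res = (-7.833 + 1000) × 1.009422 − 1000 = 1001.516 − 1000 = 1.52 permil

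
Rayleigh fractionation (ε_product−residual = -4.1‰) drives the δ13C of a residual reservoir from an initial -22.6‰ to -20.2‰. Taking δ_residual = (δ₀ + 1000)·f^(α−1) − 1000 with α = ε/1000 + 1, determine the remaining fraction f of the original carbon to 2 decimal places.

0.55

α − 1 = ε/1000 = -0.0041
(δ_res + 1000)/(δ₀ + 1000) = (-20.2 + 1000)/(-22.6 + 1000) = 979.8/977.4 = 1.002455
f = 1.002455^(1/-0.0041) = exp(ln(1.002455)/-0.0041) = exp(0.00245/-0.0041)
f = exp(-0.5982) = 0.5498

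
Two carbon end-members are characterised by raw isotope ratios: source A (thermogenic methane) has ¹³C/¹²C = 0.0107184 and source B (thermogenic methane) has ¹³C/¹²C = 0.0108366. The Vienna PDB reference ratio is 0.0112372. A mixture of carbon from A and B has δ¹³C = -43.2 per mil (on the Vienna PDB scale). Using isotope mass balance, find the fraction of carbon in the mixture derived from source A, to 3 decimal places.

0.718

δ_A = (0.0107184/0.0112372 − 1)×1000 = (0.953832 − 1)×1000 = -46.168 per mil
δ_B = (0.0108366/0.0112372 − 1)×1000 = (0.964351 − 1)×1000 = -35.649 per mil
f_A = (δ_mix − δ_B)/(δ_A − δ_B) = (-43.2 − (-35.649))/(-46.168 − (-35.649))
f_A = -7.551 / -10.519 = 0.7178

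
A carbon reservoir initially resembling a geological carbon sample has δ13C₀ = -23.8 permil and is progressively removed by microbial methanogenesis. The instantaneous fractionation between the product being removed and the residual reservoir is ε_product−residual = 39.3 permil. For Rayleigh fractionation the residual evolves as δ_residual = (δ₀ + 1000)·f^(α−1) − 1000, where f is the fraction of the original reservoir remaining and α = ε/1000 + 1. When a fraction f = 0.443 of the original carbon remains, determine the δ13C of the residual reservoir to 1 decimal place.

Rayleigh residual: δ_res = (δ₀ + 1000)·f^(α−1) − 1000
α = ε/1000 + 1 = 1.03930, so α − 1 = 0.03930
f^(α−1) = 0.443^(0.03930) = 0.968509
δ_res = (-23.8 + 1000) × 0.968509 − 1000 = 945.458 − 1000 = -54.54 permil

-54.5 permil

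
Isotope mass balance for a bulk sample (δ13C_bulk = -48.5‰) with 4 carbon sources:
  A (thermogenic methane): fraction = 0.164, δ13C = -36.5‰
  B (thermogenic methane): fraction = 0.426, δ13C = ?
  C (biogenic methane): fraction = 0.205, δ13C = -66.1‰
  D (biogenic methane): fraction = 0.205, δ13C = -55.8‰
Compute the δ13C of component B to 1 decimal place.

-41.1‰

Isotope mass balance: δ_bulk = Σ fᵢ·δᵢ.
-48.5 = 0.164×(-36.5) + 0.426×δ_B + 0.205×(-66.1) + 0.205×(-55.8)
0.426·δ_B = -48.5 − (-30.975) = -17.525
δ_B = -17.525 / 0.426 = -41.14‰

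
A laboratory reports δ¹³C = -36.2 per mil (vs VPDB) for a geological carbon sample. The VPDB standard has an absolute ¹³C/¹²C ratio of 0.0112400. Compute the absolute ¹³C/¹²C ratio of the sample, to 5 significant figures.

0.010833

R_sample = R_standard × (δ¹³C/1000 + 1)
R_sample = 0.0112400 × (-36.2/1000 + 1) = 0.0112400 × 0.963800
R_sample = 0.0108331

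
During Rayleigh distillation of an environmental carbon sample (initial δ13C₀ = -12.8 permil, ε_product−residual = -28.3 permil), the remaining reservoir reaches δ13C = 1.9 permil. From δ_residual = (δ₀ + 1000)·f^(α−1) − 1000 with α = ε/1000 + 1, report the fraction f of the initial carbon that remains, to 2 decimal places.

0.59

α − 1 = ε/1000 = -0.0283
(δ_res + 1000)/(δ₀ + 1000) = (1.9 + 1000)/(-12.8 + 1000) = 1001.9/987.2 = 1.014891
f = 1.014891^(1/-0.0283) = exp(ln(1.014891)/-0.0283) = exp(0.01478/-0.0283)
f = exp(-0.5223) = 0.5932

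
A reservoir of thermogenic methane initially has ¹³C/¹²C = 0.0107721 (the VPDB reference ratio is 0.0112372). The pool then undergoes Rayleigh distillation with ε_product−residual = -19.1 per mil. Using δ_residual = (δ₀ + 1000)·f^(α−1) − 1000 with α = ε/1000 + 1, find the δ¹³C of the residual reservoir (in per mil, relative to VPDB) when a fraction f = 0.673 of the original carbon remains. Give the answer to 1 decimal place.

δ₀ = (0.0107721/0.0112372 − 1)×1000 = (0.958611 − 1)×1000 = -41.389 per mil
α − 1 = ε/1000 = -0.0191
f^(α−1) = 0.673^(-0.0191) = 1.007592
δ_res = (-41.389 + 1000) × 1.007592 − 1000 = 965.889 − 1000 = -34.11 per mil

-34.1 per mil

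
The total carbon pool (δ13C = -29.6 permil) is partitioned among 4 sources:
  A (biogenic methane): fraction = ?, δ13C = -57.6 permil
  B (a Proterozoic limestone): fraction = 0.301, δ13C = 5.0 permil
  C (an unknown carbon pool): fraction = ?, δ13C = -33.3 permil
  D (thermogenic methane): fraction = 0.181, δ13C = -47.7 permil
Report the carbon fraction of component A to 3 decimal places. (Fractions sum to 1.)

0.215

Let f_A and f_C be the unknown fractions; fractions sum to 1 so f_A + f_C = 0.518.
Mass balance: Σ fᵢ·δᵢ = δ_bulk ⇒ f_A·(-57.6) + f_C·(-33.3) = -29.6 − (-7.129) = -22.471
Substitute f_C = 0.518 − f_A:
f_A·(-57.6 − -33.3) = -22.471 − 0.518×(-33.3) = -5.222
f_A = -5.222 / -24.3 = 0.2149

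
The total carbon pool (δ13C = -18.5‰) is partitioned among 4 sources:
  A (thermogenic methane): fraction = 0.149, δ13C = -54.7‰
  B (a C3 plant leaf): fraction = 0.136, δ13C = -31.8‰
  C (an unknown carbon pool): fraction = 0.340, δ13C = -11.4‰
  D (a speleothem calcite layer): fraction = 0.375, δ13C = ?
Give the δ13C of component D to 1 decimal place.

Isotope mass balance: δ_bulk = Σ fᵢ·δᵢ.
-18.5 = 0.149×(-54.7) + 0.136×(-31.8) + 0.340×(-11.4) + 0.375×δ_D
0.375·δ_D = -18.5 − (-16.351) = -2.149
δ_D = -2.149 / 0.375 = -5.73‰

-5.7‰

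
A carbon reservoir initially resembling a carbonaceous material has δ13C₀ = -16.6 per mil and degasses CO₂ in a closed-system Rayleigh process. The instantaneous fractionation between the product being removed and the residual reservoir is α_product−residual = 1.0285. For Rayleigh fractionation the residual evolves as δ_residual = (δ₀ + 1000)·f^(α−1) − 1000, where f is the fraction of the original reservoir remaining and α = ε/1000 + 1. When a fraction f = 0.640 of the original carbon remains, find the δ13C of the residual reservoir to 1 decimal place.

-29.0 per mil

Rayleigh residual: δ_res = (δ₀ + 1000)·f^(α−1) − 1000
α − 1 = 0.02850
f^(α−1) = 0.640^(0.02850) = 0.987361
δ_res = (-16.6 + 1000) × 0.987361 − 1000 = 970.971 − 1000 = -29.03 per mil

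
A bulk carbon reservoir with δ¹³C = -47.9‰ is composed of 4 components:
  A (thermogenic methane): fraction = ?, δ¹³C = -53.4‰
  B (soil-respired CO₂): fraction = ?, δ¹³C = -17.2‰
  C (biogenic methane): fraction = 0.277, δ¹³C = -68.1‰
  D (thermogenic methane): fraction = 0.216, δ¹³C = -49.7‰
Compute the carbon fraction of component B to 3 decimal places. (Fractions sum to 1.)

0.242

Let f_B and f_A be the unknown fractions; fractions sum to 1 so f_B + f_A = 0.507.
Mass balance: Σ fᵢ·δᵢ = δ_bulk ⇒ f_B·(-17.2) + f_A·(-53.4) = -47.9 − (-29.599) = -18.301
Substitute f_A = 0.507 − f_B:
f_B·(-17.2 − -53.4) = -18.301 − 0.507×(-53.4) = 8.773
f_B = 8.773 / 36.2 = 0.2423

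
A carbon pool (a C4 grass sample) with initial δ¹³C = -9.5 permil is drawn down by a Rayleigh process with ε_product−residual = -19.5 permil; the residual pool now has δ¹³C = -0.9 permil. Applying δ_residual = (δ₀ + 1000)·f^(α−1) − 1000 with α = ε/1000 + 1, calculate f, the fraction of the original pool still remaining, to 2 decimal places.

0.64

α − 1 = ε/1000 = -0.0195
(δ_res + 1000)/(δ₀ + 1000) = (-0.9 + 1000)/(-9.5 + 1000) = 999.1/990.5 = 1.008682
f = 1.008682^(1/-0.0195) = exp(ln(1.008682)/-0.0195) = exp(0.00865/-0.0195)
f = exp(-0.4433) = 0.6419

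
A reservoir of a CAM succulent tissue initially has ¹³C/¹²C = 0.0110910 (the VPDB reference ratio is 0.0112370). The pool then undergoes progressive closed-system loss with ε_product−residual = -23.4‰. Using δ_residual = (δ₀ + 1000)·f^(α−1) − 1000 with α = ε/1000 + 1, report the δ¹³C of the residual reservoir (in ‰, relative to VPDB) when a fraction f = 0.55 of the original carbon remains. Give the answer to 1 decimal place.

0.9‰

δ₀ = (0.0110910/0.0112370 − 1)×1000 = (0.987007 − 1)×1000 = -12.993‰
α − 1 = ε/1000 = -0.0234
f^(α−1) = 0.55^(-0.0234) = 1.014088
δ_res = (-12.993 + 1000) × 1.014088 − 1000 = 1000.912 − 1000 = 0.91‰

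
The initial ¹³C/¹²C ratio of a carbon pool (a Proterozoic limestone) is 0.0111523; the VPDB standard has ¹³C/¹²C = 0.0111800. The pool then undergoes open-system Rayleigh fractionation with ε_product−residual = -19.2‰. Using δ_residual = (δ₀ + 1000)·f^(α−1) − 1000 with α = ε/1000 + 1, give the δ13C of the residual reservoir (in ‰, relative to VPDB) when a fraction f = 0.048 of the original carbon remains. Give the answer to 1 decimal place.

δ₀ = (0.0111523/0.0111800 − 1)×1000 = (0.997522 − 1)×1000 = -2.478‰
α − 1 = ε/1000 = -0.0192
f^(α−1) = 0.048^(-0.0192) = 1.060035
δ_res = (-2.478 + 1000) × 1.060035 − 1000 = 1057.409 − 1000 = 57.41‰

57.4‰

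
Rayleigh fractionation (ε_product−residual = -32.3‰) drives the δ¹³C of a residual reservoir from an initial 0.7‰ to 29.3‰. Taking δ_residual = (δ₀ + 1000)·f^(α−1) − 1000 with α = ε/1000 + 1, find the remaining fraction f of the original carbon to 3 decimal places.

α − 1 = ε/1000 = -0.0323
(δ_res + 1000)/(δ₀ + 1000) = (29.3 + 1000)/(0.7 + 1000) = 1029.3/1000.7 = 1.028580
f = 1.028580^(1/-0.0323) = exp(ln(1.028580)/-0.0323) = exp(0.02818/-0.0323)
f = exp(-0.8724) = 0.4179

0.418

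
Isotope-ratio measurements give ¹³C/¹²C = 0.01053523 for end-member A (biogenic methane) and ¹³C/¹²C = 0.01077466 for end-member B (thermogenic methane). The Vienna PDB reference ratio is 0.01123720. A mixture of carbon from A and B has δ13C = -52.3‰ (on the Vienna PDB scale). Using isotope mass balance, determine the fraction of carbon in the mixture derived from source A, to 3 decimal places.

δ_A = (0.01053523/0.01123720 − 1)×1000 = (0.937532 − 1)×1000 = -62.468‰
δ_B = (0.01077466/0.01123720 − 1)×1000 = (0.958839 − 1)×1000 = -41.161‰
f_A = (δ_mix − δ_B)/(δ_A − δ_B) = (-52.3 − (-41.161))/(-62.468 − (-41.161))
f_A = -11.139 / -21.307 = 0.5228

0.523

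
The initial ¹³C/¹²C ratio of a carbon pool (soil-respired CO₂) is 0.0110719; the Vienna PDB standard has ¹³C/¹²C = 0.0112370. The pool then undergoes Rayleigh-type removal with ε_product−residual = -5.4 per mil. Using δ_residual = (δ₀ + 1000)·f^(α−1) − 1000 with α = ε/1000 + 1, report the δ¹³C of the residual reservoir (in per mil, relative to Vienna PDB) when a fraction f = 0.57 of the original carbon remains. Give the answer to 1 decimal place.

-11.7 per mil

δ₀ = (0.0110719/0.0112370 − 1)×1000 = (0.985307 − 1)×1000 = -14.693 per mil
α − 1 = ε/1000 = -0.0054
f^(α−1) = 0.57^(-0.0054) = 1.003040
δ_res = (-14.693 + 1000) × 1.003040 − 1000 = 988.303 − 1000 = -11.70 per mil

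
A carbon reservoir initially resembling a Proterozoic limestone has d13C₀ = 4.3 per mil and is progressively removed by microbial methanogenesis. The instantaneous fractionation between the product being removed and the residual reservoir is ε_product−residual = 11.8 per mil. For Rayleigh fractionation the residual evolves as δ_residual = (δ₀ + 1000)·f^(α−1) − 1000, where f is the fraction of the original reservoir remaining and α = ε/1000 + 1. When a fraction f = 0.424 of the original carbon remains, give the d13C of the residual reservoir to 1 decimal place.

-5.8 per mil

Rayleigh residual: δ_res = (δ₀ + 1000)·f^(α−1) − 1000
α = ε/1000 + 1 = 1.01180, so α − 1 = 0.01180
f^(α−1) = 0.424^(0.01180) = 0.989926
δ_res = (4.3 + 1000) × 0.989926 − 1000 = 994.183 − 1000 = -5.82 per mil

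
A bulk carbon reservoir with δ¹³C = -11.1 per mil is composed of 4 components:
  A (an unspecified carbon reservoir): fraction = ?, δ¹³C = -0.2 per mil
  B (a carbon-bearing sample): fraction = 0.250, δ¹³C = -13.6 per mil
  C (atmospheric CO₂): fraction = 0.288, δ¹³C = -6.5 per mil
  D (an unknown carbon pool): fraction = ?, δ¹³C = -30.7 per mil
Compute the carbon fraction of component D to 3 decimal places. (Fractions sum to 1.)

Let f_D and f_A be the unknown fractions; fractions sum to 1 so f_D + f_A = 0.462.
Mass balance: Σ fᵢ·δᵢ = δ_bulk ⇒ f_D·(-30.7) + f_A·(-0.2) = -11.1 − (-5.272) = -5.828
Substitute f_A = 0.462 − f_D:
f_D·(-30.7 − -0.2) = -5.828 − 0.462×(-0.2) = -5.736
f_D = -5.736 / -30.5 = 0.1881

0.188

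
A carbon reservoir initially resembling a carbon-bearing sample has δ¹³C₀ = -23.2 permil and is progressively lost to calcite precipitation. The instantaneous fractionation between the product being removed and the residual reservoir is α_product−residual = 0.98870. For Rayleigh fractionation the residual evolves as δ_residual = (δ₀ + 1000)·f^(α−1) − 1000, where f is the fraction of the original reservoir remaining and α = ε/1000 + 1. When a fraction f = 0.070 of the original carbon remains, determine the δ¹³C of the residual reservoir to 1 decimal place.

6.6 permil

Rayleigh residual: δ_res = (δ₀ + 1000)·f^(α−1) − 1000
α − 1 = -0.01130
f^(α−1) = 0.070^(-0.01130) = 1.030506
δ_res = (-23.2 + 1000) × 1.030506 − 1000 = 1006.598 − 1000 = 6.60 permil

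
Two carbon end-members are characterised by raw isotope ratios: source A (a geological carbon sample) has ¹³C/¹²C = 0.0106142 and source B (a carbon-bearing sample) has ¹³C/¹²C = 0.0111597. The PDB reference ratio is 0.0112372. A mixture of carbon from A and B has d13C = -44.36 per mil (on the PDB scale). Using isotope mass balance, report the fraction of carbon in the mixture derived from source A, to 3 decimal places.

0.772

δ_A = (0.0106142/0.0112372 − 1)×1000 = (0.944559 − 1)×1000 = -55.441 per mil
δ_B = (0.0111597/0.0112372 − 1)×1000 = (0.993103 − 1)×1000 = -6.897 per mil
f_A = (δ_mix − δ_B)/(δ_A − δ_B) = (-44.36 − (-6.897))/(-55.441 − (-6.897))
f_A = -37.463 / -48.544 = 0.7717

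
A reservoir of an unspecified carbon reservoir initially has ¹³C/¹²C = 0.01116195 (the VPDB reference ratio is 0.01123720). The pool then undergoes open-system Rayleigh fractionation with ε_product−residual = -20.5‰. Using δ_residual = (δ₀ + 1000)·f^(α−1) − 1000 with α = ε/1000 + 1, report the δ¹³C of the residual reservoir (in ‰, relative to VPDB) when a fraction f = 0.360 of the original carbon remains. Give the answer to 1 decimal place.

δ₀ = (0.01116195/0.01123720 − 1)×1000 = (0.993303 − 1)×1000 = -6.697‰
α − 1 = ε/1000 = -0.0205
f^(α−1) = 0.360^(-0.0205) = 1.021165
δ_res = (-6.697 + 1000) × 1.021165 − 1000 = 1014.326 − 1000 = 14.33‰

14.3‰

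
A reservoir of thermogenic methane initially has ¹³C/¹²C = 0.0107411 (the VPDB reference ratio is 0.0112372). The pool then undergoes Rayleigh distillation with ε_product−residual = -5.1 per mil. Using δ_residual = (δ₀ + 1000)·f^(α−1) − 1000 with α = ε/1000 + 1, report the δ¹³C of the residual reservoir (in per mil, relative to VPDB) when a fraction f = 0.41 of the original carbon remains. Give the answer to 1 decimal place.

δ₀ = (0.0107411/0.0112372 − 1)×1000 = (0.955852 − 1)×1000 = -44.148 per mil
α − 1 = ε/1000 = -0.0051
f^(α−1) = 0.41^(-0.0051) = 1.004558
δ_res = (-44.148 + 1000) × 1.004558 − 1000 = 960.208 − 1000 = -39.79 per mil

-39.8 per mil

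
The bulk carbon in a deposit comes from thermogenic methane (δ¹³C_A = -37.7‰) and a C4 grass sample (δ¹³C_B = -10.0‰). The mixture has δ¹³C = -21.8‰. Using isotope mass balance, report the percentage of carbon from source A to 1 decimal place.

δ_mix = f_A·δ_A + (1 − f_A)·δ_B  ⇒  f_A = (δ_mix − δ_B)/(δ_A − δ_B)
f_A = (-21.8 − (-10.0)) / (-37.7 − (-10.0))
f_A = -11.8 / -27.7 = 0.4260

42.6%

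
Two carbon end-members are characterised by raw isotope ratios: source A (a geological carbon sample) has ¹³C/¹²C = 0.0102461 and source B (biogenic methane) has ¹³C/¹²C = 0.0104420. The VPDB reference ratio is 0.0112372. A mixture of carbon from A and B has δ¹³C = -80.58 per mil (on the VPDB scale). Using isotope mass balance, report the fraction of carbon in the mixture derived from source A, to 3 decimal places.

0.563

δ_A = (0.0102461/0.0112372 − 1)×1000 = (0.911802 − 1)×1000 = -88.198 per mil
δ_B = (0.0104420/0.0112372 − 1)×1000 = (0.929235 − 1)×1000 = -70.765 per mil
f_A = (δ_mix − δ_B)/(δ_A − δ_B) = (-80.58 − (-70.765))/(-88.198 − (-70.765))
f_A = -9.815 / -17.433 = 0.5630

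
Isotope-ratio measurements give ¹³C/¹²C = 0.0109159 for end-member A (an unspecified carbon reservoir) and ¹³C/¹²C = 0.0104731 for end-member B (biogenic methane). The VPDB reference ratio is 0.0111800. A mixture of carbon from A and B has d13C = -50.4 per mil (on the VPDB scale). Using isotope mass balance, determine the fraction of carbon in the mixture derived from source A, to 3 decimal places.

0.324

δ_A = (0.0109159/0.0111800 − 1)×1000 = (0.976377 − 1)×1000 = -23.623 per mil
δ_B = (0.0104731/0.0111800 − 1)×1000 = (0.936771 − 1)×1000 = -63.229 per mil
f_A = (δ_mix − δ_B)/(δ_A − δ_B) = (-50.4 − (-63.229))/(-23.623 − (-63.229))
f_A = 12.829 / 39.606 = 0.3239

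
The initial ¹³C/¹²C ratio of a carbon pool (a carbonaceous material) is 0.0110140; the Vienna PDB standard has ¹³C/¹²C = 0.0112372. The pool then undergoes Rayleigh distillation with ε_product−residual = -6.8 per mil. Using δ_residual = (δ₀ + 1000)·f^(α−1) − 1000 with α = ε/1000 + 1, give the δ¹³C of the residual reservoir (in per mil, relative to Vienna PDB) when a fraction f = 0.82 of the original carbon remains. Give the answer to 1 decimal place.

-18.5 per mil

δ₀ = (0.0110140/0.0112372 − 1)×1000 = (0.980137 − 1)×1000 = -19.863 per mil
α − 1 = ε/1000 = -0.0068
f^(α−1) = 0.82^(-0.0068) = 1.001350
δ_res = (-19.863 + 1000) × 1.001350 − 1000 = 981.461 − 1000 = -18.54 per mil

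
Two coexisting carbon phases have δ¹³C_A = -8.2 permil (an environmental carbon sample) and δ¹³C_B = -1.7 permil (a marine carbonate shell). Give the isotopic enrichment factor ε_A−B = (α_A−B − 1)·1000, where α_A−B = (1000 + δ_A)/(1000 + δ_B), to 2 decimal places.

α_A−B = (1000 + -8.2) / (1000 + -1.7) = 991.8 / 998.3 = 0.993489
ε_A−B = (0.993489 − 1) × 1000 = -6.511 permil
(The approximation ε ≈ δ_A − δ_B would give -6.5 permil.)

-6.51 permil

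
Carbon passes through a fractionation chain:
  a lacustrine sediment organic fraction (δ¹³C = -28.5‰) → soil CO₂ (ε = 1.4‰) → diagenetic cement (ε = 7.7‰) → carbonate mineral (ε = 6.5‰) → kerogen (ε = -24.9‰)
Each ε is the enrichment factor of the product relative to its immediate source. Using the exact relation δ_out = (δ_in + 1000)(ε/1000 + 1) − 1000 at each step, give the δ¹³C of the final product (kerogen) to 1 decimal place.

step 1: δ = (-28.50 + 1000)·(1.4/1000 + 1) − 1000 = -27.14‰
step 2: δ = (-27.14 + 1000)·(7.7/1000 + 1) − 1000 = -19.65‰
step 3: δ = (-19.65 + 1000)·(6.5/1000 + 1) − 1000 = -13.28‰
step 4: δ = (-13.28 + 1000)·(-24.9/1000 + 1) − 1000 = -37.85‰

-37.8‰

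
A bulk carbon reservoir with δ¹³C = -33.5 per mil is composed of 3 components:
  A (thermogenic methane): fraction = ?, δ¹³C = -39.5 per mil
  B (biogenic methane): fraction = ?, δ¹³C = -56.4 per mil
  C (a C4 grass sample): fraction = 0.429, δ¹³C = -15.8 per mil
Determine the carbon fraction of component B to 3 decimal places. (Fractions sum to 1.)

0.247

Let f_B and f_A be the unknown fractions; fractions sum to 1 so f_B + f_A = 0.571.
Mass balance: Σ fᵢ·δᵢ = δ_bulk ⇒ f_B·(-56.4) + f_A·(-39.5) = -33.5 − (-6.778) = -26.722
Substitute f_A = 0.571 − f_B:
f_B·(-56.4 − -39.5) = -26.722 − 0.571×(-39.5) = -4.167
f_B = -4.167 / -16.9 = 0.2466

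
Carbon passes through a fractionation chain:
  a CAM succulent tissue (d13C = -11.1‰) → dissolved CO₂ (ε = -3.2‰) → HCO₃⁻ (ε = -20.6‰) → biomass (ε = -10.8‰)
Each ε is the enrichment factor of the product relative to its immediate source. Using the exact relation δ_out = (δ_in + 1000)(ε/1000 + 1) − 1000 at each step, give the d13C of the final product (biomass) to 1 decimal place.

-45.0‰

step 1: δ = (-11.10 + 1000)·(-3.2/1000 + 1) − 1000 = -14.26‰
step 2: δ = (-14.26 + 1000)·(-20.6/1000 + 1) − 1000 = -34.57‰
step 3: δ = (-34.57 + 1000)·(-10.8/1000 + 1) − 1000 = -45.00‰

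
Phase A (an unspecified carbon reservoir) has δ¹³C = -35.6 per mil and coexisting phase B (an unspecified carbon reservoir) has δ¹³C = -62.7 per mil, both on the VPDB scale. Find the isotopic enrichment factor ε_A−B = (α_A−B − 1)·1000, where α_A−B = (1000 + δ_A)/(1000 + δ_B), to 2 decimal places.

28.91 per mil

α_A−B = (1000 + -35.6) / (1000 + -62.7) = 964.4 / 937.3 = 1.028913
ε_A−B = (1.028913 − 1) × 1000 = 28.913 per mil
(The approximation ε ≈ δ_A − δ_B would give 27.1 per mil.)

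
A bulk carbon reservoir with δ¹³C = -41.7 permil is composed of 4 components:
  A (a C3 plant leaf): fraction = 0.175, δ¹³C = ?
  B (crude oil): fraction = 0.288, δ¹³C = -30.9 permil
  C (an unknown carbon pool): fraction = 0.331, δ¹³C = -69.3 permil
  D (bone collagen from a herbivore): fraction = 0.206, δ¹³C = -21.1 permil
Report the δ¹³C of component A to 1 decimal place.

Isotope mass balance: δ_bulk = Σ fᵢ·δᵢ.
-41.7 = 0.175×δ_A + 0.288×(-30.9) + 0.331×(-69.3) + 0.206×(-21.1)
0.175·δ_A = -41.7 − (-36.184) = -5.516
δ_A = -5.516 / 0.175 = -31.52 permil

-31.5 permil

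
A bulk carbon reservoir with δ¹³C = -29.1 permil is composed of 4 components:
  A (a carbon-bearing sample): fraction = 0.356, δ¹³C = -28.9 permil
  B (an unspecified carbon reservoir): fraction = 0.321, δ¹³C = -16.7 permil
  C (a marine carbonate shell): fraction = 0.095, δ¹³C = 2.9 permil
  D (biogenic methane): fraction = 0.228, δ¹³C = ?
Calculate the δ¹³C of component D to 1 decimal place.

Isotope mass balance: δ_bulk = Σ fᵢ·δᵢ.
-29.1 = 0.356×(-28.9) + 0.321×(-16.7) + 0.095×(2.9) + 0.228×δ_D
0.228·δ_D = -29.1 − (-15.374) = -13.726
δ_D = -13.726 / 0.228 = -60.20 permil

-60.2 permil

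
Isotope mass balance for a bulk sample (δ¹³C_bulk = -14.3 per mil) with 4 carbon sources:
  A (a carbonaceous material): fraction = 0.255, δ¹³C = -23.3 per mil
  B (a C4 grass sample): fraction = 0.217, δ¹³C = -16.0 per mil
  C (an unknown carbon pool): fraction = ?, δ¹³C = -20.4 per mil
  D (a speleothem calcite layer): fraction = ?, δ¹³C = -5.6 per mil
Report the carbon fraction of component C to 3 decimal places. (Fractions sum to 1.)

0.130

Let f_C and f_D be the unknown fractions; fractions sum to 1 so f_C + f_D = 0.528.
Mass balance: Σ fᵢ·δᵢ = δ_bulk ⇒ f_C·(-20.4) + f_D·(-5.6) = -14.3 − (-9.414) = -4.886
Substitute f_D = 0.528 − f_C:
f_C·(-20.4 − -5.6) = -4.886 − 0.528×(-5.6) = -1.930
f_C = -1.930 / -14.8 = 0.1304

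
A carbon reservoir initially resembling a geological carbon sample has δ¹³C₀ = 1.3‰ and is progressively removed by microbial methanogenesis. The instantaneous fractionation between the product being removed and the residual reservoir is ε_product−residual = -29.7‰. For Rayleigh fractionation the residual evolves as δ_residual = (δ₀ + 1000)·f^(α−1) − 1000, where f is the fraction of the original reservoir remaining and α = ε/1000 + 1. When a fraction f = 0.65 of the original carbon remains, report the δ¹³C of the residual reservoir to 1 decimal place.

Rayleigh residual: δ_res = (δ₀ + 1000)·f^(α−1) − 1000
α = ε/1000 + 1 = 0.97030, so α − 1 = -0.02970
f^(α−1) = 0.65^(-0.02970) = 1.012876
δ_res = (1.3 + 1000) × 1.012876 − 1000 = 1014.193 − 1000 = 14.19‰

14.2‰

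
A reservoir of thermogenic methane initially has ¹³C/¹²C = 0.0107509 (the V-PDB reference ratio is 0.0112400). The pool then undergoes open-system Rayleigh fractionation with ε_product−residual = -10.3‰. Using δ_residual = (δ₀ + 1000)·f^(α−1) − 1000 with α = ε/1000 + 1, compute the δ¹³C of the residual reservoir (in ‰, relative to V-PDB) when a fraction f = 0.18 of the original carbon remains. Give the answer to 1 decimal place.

δ₀ = (0.0107509/0.0112400 − 1)×1000 = (0.956486 − 1)×1000 = -43.514‰
α − 1 = ε/1000 = -0.0103
f^(α−1) = 0.18^(-0.0103) = 1.017819
δ_res = (-43.514 + 1000) × 1.017819 − 1000 = 973.530 − 1000 = -26.47‰

-26.5‰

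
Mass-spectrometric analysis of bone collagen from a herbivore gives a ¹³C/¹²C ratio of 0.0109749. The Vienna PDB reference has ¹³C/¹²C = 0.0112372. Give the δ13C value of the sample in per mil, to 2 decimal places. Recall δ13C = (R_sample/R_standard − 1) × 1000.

δ13C = (R_sample / R_standard − 1) × 1000
R_sample / R_standard = 0.0109749 / 0.0112372 = 0.976658
δ13C = (0.976658 − 1) × 1000 = -23.342 per mil

-23.34 per mil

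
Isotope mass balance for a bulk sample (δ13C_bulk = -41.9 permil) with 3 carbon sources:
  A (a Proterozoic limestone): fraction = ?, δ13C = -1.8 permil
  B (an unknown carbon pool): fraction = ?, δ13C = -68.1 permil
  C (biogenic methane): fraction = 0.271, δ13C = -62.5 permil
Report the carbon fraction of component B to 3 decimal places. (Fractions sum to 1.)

Let f_B and f_A be the unknown fractions; fractions sum to 1 so f_B + f_A = 0.729.
Mass balance: Σ fᵢ·δᵢ = δ_bulk ⇒ f_B·(-68.1) + f_A·(-1.8) = -41.9 − (-16.938) = -24.962
Substitute f_A = 0.729 − f_B:
f_B·(-68.1 − -1.8) = -24.962 − 0.729×(-1.8) = -23.650
f_B = -23.650 / -66.3 = 0.3567

0.357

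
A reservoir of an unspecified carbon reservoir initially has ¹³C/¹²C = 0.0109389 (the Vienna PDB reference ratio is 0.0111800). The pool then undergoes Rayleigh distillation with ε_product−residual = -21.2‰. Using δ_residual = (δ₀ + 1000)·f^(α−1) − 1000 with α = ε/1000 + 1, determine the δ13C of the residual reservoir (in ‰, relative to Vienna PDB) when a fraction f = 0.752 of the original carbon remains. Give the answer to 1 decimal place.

δ₀ = (0.0109389/0.0111800 − 1)×1000 = (0.978435 − 1)×1000 = -21.565‰
α − 1 = ε/1000 = -0.0212
f^(α−1) = 0.752^(-0.0212) = 1.006061
δ_res = (-21.565 + 1000) × 1.006061 − 1000 = 984.365 − 1000 = -15.64‰

-15.6‰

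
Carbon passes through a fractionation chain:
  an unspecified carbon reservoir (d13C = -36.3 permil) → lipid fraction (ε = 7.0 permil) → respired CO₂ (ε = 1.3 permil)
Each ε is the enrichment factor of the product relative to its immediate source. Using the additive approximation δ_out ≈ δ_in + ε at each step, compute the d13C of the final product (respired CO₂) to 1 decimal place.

-28.0 permil

step 1: δ ≈ -36.3 + (7.0) = -29.3 permil
step 2: δ ≈ -29.3 + (1.3) = -28.0 permil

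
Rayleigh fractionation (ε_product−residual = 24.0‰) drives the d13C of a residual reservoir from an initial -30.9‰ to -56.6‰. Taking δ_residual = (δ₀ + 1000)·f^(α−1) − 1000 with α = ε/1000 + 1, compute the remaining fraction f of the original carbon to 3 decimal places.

0.326

α − 1 = ε/1000 = 0.0240
(δ_res + 1000)/(δ₀ + 1000) = (-56.6 + 1000)/(-30.9 + 1000) = 943.4/969.1 = 0.973481
f = 0.973481^(1/0.0240) = exp(ln(0.973481)/0.0240) = exp(-0.02688/0.0240)
f = exp(-1.1199) = 0.3263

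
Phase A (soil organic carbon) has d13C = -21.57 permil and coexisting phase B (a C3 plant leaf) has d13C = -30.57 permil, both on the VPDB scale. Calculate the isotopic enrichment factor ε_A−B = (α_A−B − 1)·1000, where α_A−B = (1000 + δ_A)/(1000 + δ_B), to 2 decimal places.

9.28 permil

α_A−B = (1000 + -21.57) / (1000 + -30.57) = 978.43 / 969.43 = 1.009284
ε_A−B = (1.009284 − 1) × 1000 = 9.284 permil
(The approximation ε ≈ δ_A − δ_B would give 9.00 permil.)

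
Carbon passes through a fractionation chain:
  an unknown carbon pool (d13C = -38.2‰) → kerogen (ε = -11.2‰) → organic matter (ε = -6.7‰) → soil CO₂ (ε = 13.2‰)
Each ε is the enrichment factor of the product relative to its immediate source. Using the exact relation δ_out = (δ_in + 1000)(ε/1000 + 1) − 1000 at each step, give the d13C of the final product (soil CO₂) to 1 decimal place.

step 1: δ = (-38.20 + 1000)·(-11.2/1000 + 1) − 1000 = -48.97‰
step 2: δ = (-48.97 + 1000)·(-6.7/1000 + 1) − 1000 = -55.34‰
step 3: δ = (-55.34 + 1000)·(13.2/1000 + 1) − 1000 = -42.87‰

-42.9‰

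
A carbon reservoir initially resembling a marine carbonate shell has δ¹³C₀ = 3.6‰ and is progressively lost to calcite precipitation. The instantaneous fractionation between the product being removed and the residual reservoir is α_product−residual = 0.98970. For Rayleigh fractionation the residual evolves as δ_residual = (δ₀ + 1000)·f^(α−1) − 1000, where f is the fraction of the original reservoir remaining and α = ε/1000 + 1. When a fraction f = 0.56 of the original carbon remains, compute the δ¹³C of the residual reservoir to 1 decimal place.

Rayleigh residual: δ_res = (δ₀ + 1000)·f^(α−1) − 1000
α − 1 = -0.01030
f^(α−1) = 0.56^(-0.01030) = 1.005990
δ_res = (3.6 + 1000) × 1.005990 − 1000 = 1009.612 − 1000 = 9.61‰

9.6‰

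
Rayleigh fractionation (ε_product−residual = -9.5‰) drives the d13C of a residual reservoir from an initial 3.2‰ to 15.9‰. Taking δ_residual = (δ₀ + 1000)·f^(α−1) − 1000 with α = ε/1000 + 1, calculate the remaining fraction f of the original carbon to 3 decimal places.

α − 1 = ε/1000 = -0.0095
(δ_res + 1000)/(δ₀ + 1000) = (15.9 + 1000)/(3.2 + 1000) = 1015.9/1003.2 = 1.012659
f = 1.012659^(1/-0.0095) = exp(ln(1.012659)/-0.0095) = exp(0.01258/-0.0095)
f = exp(-1.3242) = 0.2660

0.266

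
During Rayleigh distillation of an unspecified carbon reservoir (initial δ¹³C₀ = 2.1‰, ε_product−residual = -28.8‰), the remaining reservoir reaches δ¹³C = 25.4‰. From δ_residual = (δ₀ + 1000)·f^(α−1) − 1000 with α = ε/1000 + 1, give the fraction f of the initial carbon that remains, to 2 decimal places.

α − 1 = ε/1000 = -0.0288
(δ_res + 1000)/(δ₀ + 1000) = (25.4 + 1000)/(2.1 + 1000) = 1025.4/1002.1 = 1.023251
f = 1.023251^(1/-0.0288) = exp(ln(1.023251)/-0.0288) = exp(0.02298/-0.0288)
f = exp(-0.7981) = 0.4502

0.45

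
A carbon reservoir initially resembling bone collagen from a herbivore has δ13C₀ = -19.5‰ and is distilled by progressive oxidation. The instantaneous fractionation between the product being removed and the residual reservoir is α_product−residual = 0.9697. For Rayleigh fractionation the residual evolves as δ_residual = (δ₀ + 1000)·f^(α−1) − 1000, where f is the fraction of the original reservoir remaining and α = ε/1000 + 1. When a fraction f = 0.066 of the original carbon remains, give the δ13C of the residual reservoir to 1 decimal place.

Rayleigh residual: δ_res = (δ₀ + 1000)·f^(α−1) − 1000
α − 1 = -0.03030
f^(α−1) = 0.066^(-0.03030) = 1.085845
δ_res = (-19.5 + 1000) × 1.085845 − 1000 = 1064.671 − 1000 = 64.67‰

64.7‰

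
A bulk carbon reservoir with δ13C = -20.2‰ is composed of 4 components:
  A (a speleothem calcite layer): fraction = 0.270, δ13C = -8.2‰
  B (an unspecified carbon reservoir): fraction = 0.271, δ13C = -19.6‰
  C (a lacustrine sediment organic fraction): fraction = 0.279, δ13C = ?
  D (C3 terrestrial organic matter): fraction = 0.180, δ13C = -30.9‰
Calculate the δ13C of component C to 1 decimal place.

Isotope mass balance: δ_bulk = Σ fᵢ·δᵢ.
-20.2 = 0.270×(-8.2) + 0.271×(-19.6) + 0.279×δ_C + 0.180×(-30.9)
0.279·δ_C = -20.2 − (-13.088) = -7.112
δ_C = -7.112 / 0.279 = -25.49‰

-25.5‰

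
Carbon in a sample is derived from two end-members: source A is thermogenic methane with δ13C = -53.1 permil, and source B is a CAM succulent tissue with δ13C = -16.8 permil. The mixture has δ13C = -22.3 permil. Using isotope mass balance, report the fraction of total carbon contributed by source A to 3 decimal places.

0.152

δ_mix = f_A·δ_A + (1 − f_A)·δ_B  ⇒  f_A = (δ_mix − δ_B)/(δ_A − δ_B)
f_A = (-22.3 − (-16.8)) / (-53.1 − (-16.8))
f_A = -5.5 / -36.3 = 0.1515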